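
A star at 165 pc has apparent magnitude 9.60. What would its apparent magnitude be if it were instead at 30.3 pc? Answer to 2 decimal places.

m ≈ 5.92

Flux ∝ 1/d², so Δm = 5 log₁₀(d₂/d₁) = 5 log₁₀(30.3/165) = -3.680
m₂ = m₁ + Δm = 9.60 + (-3.680) = 5.920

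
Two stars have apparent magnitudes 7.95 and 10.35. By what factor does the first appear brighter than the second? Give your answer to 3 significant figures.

9.12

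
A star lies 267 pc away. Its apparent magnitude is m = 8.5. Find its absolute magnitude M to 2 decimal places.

M ≈ 1.37

5 log₁₀(d/10 pc) = 5 log₁₀(267.0) − 5 = 7.133
M = m − 5 log₁₀(d/10) = 8.5 − 7.133 = 1.367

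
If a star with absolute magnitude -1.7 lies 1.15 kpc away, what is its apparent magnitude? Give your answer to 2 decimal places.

d = 1.15 kpc = 1150 pc
m = M + 5 log₁₀ d − 5 = -1.7 + 5·3.0607 − 5 = 8.603

m ≈ 8.60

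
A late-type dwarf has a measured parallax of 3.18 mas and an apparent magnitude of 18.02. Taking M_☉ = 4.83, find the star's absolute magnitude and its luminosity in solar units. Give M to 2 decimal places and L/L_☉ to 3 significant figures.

M ≈ 10.53; L/L_☉ ≈ 5.24×10^-3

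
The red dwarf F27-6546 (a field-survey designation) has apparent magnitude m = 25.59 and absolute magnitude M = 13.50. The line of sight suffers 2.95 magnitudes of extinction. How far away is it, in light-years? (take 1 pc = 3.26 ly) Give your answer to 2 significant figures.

d ≈ 2200 ly

m − M = 5 log₁₀(d/10 pc) + A  ⇒  25.59 − (13.50) − 2.95 = 5 log₁₀(d/10)
9.140 = 5 log₁₀(d/10)
log₁₀ d = (m − M − A)/5 + 1 = 2.8280
d = 10^2.8280 = 673.0 pc
= 2194 ly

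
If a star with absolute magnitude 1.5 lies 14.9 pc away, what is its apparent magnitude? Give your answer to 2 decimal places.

m ≈ 2.37

m = M + 5 log₁₀ d − 5 = 1.5 + 5·1.1732 − 5 = 2.366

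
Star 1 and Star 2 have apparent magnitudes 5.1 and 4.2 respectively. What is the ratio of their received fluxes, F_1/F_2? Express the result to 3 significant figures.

F_1/F_2 ≈ 0.437

Δm = 5.1 − (4.2) = 0.9
Flux ratio = 10^(−0.4 Δm) = 10^(−0.4 × 0.9) = 10^-0.360 = 0.4365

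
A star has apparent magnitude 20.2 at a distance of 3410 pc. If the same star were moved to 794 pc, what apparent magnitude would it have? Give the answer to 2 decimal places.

Flux ∝ 1/d², so Δm = 5 log₁₀(d₂/d₁) = 5 log₁₀(794/3410) = -3.165
m₂ = m₁ + Δm = 20.2 + (-3.165) = 17.035

m ≈ 17.04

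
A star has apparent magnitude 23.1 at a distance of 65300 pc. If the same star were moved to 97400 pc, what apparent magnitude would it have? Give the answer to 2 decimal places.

m ≈ 23.97

Flux ∝ 1/d², so Δm = 5 log₁₀(d₂/d₁) = 5 log₁₀(97400/65300) = 0.868
m₂ = m₁ + Δm = 23.1 + (0.868) = 23.968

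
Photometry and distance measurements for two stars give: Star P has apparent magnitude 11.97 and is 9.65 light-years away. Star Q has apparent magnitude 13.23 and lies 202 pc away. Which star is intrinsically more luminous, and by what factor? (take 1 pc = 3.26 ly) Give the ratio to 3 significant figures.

Star P: d = 9.65 ly / 3.26 = 2.960 pc
Star P: M = m − 5 log₁₀ d + 5 = 11.97 − 5·0.4713 + 5 = 14.613
Star Q: M = m − 5 log₁₀ d + 5 = 13.23 − 5·2.3054 + 5 = 6.703
ΔM = M_P − M_Q = 14.613 − (6.703) = 7.910; smaller M is more luminous → Star Q.
L ratio = 10^(0.4 |ΔM|) = 10^3.164 = 1459

Star Q is more luminous, by a factor of 1460.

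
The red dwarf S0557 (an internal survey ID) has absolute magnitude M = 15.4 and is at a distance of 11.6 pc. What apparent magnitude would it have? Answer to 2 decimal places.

m = M + 5 log₁₀ d − 5 = 15.4 + 5·1.0645 − 5 = 15.722

m ≈ 15.72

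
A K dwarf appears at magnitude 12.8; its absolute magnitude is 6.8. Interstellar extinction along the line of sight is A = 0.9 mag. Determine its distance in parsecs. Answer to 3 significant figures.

d ≈ 105 pc

m − M = 5 log₁₀(d/10 pc) + A  ⇒  12.8 − (6.8) − 0.9 = 5 log₁₀(d/10)
5.100 = 5 log₁₀(d/10)
log₁₀ d = (m − M − A)/5 + 1 = 2.0200
d = 10^2.0200 = 104.7 pc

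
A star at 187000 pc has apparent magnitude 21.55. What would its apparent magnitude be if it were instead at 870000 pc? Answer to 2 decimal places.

m ≈ 24.89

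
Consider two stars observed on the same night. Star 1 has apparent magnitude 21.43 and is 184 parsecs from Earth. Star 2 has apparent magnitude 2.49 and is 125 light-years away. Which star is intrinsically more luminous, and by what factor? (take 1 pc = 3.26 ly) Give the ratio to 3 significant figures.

Star 1: M = m − 5 log₁₀ d + 5 = 21.43 − 5·2.2648 + 5 = 15.106
Star 2: d = 125 ly / 3.26 = 38.34 pc
Star 2: M = m − 5 log₁₀ d + 5 = 2.49 − 5·1.5837 + 5 = -0.428
ΔM = M_1 − M_2 = 15.106 − (-0.428) = 15.534; smaller M is more luminous → Star 2.
L ratio = 10^(0.4 |ΔM|) = 10^6.214 = 1.636×10^6

Star 2 is more luminous, by a factor of 1.64×10^6.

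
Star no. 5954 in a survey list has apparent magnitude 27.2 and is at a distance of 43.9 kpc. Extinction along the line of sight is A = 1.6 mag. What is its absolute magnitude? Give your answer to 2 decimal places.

M ≈ 7.39

d = 43.9 kpc = 43900 pc
5 log₁₀(d/10 pc) = 5 log₁₀(43900) − 5 = 18.212
M = m − 5 log₁₀(d/10) − A = 27.2 − 18.212 − 1.6 = 7.388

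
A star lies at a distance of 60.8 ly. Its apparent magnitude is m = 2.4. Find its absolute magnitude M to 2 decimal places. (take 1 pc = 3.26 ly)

d = 60.8 ly / 3.26 = 18.65 pc
5 log₁₀(d/10 pc) = 5 log₁₀(18.65) − 5 = 1.353
M = m − 5 log₁₀(d/10) = 2.4 − 1.353 = 1.047

M ≈ 1.05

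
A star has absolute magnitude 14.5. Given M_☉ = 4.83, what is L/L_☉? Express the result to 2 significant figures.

M − M_☉ = 14.5 − 4.83 = 9.670
L/L_☉ = 10^(−0.4 (M − M_☉)) = 10^-3.868 = 1.355×10^-4

L/L_☉ ≈ 1.4×10^-4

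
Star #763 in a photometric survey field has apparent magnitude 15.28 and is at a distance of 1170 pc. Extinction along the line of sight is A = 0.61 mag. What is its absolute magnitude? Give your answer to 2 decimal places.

5 log₁₀(d/10 pc) = 5 log₁₀(1170) − 5 = 10.341
M = m − 5 log₁₀(d/10) − A = 15.28 − 10.341 − 0.61 = 4.329

M ≈ 4.33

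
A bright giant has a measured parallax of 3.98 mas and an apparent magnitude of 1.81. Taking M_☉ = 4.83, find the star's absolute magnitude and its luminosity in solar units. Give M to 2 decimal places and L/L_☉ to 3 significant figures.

d = 1/p = 1000/3.98 mas = 251.3 pc
M = m − 5 log₁₀ d + 5 = 1.81 − 5·2.4001 + 5 = -5.191
M − M_☉ = -5.191 − 4.83 = -10.021
L/L_☉ = 10^(−0.4 × -10.021) = 10190

M ≈ -5.19; L/L_☉ ≈ 10200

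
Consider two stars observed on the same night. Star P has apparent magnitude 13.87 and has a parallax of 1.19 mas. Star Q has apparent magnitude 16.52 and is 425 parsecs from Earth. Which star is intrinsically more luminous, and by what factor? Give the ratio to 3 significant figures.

Star P: p = 1.19 mas = 1.19×10^-3″ → d = 1/p = 840.3 pc
Star P: M = m − 5 log₁₀ d + 5 = 13.87 − 5·2.9245 + 5 = 4.248
Star Q: M = m − 5 log₁₀ d + 5 = 16.52 − 5·2.6284 + 5 = 8.378
ΔM = M_P − M_Q = 4.248 − (8.378) = -4.130; smaller M is more luminous → Star P.
L ratio = 10^(0.4 |ΔM|) = 10^1.652 = 44.89

Star P is more luminous, by a factor of 44.9.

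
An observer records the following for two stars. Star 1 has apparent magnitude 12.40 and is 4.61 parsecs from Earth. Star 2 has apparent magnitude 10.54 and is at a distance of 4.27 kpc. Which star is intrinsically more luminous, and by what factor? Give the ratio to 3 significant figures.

Star 2 is more luminous, by a factor of 4.76×10^6.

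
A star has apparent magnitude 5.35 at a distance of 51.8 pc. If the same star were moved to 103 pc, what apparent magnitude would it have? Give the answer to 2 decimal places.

m ≈ 6.84

Flux ∝ 1/d², so Δm = 5 log₁₀(d₂/d₁) = 5 log₁₀(103/51.8) = 1.493
m₂ = m₁ + Δm = 5.35 + (1.493) = 6.843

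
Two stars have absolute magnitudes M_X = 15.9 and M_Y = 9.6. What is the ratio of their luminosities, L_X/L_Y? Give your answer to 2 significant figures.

L_X/L_Y ≈ 3.0×10^-3

ΔM = M_X − M_Y = 6.3
L_X/L_Y = 10^(−0.4 ΔM) = 10^-2.520 = 3.020×10^-3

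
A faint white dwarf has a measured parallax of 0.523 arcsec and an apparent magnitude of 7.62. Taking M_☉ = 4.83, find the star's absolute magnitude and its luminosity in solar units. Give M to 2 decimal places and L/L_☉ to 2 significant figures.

M ≈ 11.21; L/L_☉ ≈ 2.8×10^-3

d = 1/p = 1/0.523″ = 1.912 pc
M = m − 5 log₁₀ d + 5 = 7.62 − 5·0.2815 + 5 = 11.213
M − M_☉ = 11.213 − 4.83 = 6.383
L/L_☉ = 10^(−0.4 × 6.383) = 2.799×10^-3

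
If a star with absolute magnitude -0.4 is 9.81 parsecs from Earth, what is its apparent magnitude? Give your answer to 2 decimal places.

m = M + 5 log₁₀ d − 5 = -0.4 + 5·0.9917 − 5 = -0.442

m ≈ -0.44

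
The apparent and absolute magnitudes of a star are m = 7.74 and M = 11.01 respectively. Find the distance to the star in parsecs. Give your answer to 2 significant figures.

μ = m − M = -3.270
m − M = 5 log₁₀ d − 5
log₁₀ d = (m − M)/5 + 1 = 0.3460
d = 10^0.3460 = 2.218 pc

d ≈ 2.2 pc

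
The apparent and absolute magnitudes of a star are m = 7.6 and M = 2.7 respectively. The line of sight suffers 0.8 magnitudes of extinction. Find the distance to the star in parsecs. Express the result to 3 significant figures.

m − M = 5 log₁₀(d/10 pc) + A  ⇒  7.6 − (2.7) − 0.8 = 5 log₁₀(d/10)
4.100 = 5 log₁₀(d/10)
log₁₀ d = (m − M − A)/5 + 1 = 1.8200
d = 10^1.8200 = 66.07 pc

d ≈ 66.1 pc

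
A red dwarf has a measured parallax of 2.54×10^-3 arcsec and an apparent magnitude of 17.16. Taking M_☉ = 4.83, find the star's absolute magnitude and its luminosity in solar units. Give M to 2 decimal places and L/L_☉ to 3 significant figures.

M ≈ 9.18; L/L_☉ ≈ 0.0181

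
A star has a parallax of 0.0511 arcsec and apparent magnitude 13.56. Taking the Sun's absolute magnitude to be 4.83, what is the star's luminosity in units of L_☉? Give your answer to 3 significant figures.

d = 1/p = 1/0.0511″ = 19.57 pc
M = m − 5 log₁₀ d + 5 = 13.56 − 5·1.2916 + 5 = 12.102
M − M_☉ = 12.102 − 4.83 = 7.272
L/L_☉ = 10^(−0.4 × 7.272) = 1.234×10^-3

L/L_☉ ≈ 1.23×10^-3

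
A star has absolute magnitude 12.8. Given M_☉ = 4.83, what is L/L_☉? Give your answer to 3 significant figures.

L/L_☉ ≈ 6.49×10^-4

M − M_☉ = 12.8 − 4.83 = 7.970
L/L_☉ = 10^(−0.4 (M − M_☉)) = 10^-3.188 = 6.486×10^-4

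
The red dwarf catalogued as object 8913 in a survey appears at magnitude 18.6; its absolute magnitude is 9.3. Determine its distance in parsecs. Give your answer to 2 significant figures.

μ = m − M = 9.300
m − M = 5 log₁₀ d − 5
log₁₀ d = (m − M)/5 + 1 = 2.8600
d = 10^2.8600 = 724.4 pc

d ≈ 720 pc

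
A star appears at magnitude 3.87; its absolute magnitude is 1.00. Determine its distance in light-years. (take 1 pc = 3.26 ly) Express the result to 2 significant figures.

μ = m − M = 2.870
m − M = 5 log₁₀ d − 5
log₁₀ d = (m − M)/5 + 1 = 1.5740
d = 10^1.5740 = 37.50 pc
= 122.2 ly

d ≈ 120 ly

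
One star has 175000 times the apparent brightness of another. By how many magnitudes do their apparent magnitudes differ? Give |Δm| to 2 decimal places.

|Δm| ≈ 13.11

Pogson: Δm = −2.5 log₁₀(ratio) = −2.5 log₁₀(175000) = −2.5 × 5.2430 = -13.108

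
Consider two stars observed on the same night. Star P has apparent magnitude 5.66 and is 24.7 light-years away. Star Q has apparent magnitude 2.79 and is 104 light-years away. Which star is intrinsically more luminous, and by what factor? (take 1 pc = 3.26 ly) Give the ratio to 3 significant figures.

Star Q is more luminous, by a factor of 249.

Star P: d = 24.7 ly / 3.26 = 7.577 pc
Star P: M = m − 5 log₁₀ d + 5 = 5.66 − 5·0.8795 + 5 = 6.263
Star Q: d = 104 ly / 3.26 = 31.90 pc
Star Q: M = m − 5 log₁₀ d + 5 = 2.79 − 5·1.5038 + 5 = 0.271
ΔM = M_P − M_Q = 6.263 − (0.271) = 5.992; smaller M is more luminous → Star Q.
L ratio = 10^(0.4 |ΔM|) = 10^2.397 = 249.3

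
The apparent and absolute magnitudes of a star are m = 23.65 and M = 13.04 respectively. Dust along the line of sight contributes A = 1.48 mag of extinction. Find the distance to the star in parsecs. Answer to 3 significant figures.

m − M = 5 log₁₀(d/10 pc) + A  ⇒  23.65 − (13.04) − 1.48 = 5 log₁₀(d/10)
9.130 = 5 log₁₀(d/10)
log₁₀ d = (m − M − A)/5 + 1 = 2.8260
d = 10^2.8260 = 669.9 pc

d ≈ 670 pc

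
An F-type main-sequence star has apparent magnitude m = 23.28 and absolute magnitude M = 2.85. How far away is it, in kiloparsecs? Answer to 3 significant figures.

μ = m − M = 20.430
m − M = 5 log₁₀ d − 5
log₁₀ d = (m − M)/5 + 1 = 5.0860
d = 10^5.0860 = 121900 pc
= 121.9 kpc

d ≈ 122 kpc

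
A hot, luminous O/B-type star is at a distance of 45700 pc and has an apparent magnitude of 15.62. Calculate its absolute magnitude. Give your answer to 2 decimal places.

5 log₁₀(d/10 pc) = 5 log₁₀(45700) − 5 = 18.300
M = m − 5 log₁₀(d/10) = 15.62 − 18.300 = -2.680

M ≈ -2.68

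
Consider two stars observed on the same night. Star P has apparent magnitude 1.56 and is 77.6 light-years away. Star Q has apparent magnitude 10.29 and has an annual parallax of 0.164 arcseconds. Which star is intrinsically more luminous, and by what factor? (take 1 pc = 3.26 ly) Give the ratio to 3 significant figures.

Star P: d = 77.6 ly / 3.26 = 23.80 pc
Star P: M = m − 5 log₁₀ d + 5 = 1.56 − 5·1.3766 + 5 = -0.323
Star Q: d = 1/p = 1/0.164″ = 6.098 pc
Star Q: M = m − 5 log₁₀ d + 5 = 10.29 − 5·0.7852 + 5 = 11.364
ΔM = M_P − M_Q = -0.323 − (11.364) = -11.687; smaller M is more luminous → Star P.
L ratio = 10^(0.4 |ΔM|) = 10^4.675 = 47310

Star P is more luminous, by a factor of 47300.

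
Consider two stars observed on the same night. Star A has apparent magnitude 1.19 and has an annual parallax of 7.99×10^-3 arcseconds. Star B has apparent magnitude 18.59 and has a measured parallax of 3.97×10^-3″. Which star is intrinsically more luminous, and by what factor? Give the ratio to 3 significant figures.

Star A: d = 1/p = 1/7.99×10^-3″ = 125.2 pc
Star A: M = m − 5 log₁₀ d + 5 = 1.19 − 5·2.0975 + 5 = -4.297
Star B: d = 1/p = 1/3.97×10^-3″ = 251.9 pc
Star B: M = m − 5 log₁₀ d + 5 = 18.59 − 5·2.4012 + 5 = 11.584
ΔM = M_A − M_B = -4.297 − (11.584) = -15.881; smaller M is more luminous → Star A.
L ratio = 10^(0.4 |ΔM|) = 10^6.352 = 2.252×10^6

Star A is more luminous, by a factor of 2.25×10^6.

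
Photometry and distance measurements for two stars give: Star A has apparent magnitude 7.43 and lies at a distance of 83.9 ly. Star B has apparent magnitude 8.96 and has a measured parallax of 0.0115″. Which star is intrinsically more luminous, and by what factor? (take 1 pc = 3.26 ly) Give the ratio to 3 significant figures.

Star B is more luminous, by a factor of 2.79.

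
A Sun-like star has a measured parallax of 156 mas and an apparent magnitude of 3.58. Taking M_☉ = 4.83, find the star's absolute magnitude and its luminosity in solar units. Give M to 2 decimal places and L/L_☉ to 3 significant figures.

M ≈ 4.55; L/L_☉ ≈ 1.30

d = 1/p = 1000/156 mas = 6.410 pc
M = m − 5 log₁₀ d + 5 = 3.58 − 5·0.8069 + 5 = 4.546
M − M_☉ = 4.546 − 4.83 = -0.284
L/L_☉ = 10^(−0.4 × -0.284) = 1.299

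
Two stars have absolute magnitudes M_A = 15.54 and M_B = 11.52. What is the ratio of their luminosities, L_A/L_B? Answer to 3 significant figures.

ΔM = M_A − M_B = 4.02
L_A/L_B = 10^(−0.4 ΔM) = 10^-1.608 = 0.02466

L_A/L_B ≈ 0.0247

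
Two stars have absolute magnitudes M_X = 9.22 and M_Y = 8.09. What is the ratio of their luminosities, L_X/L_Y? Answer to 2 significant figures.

ΔM = M_X − M_Y = 1.13
L_X/L_Y = 10^(−0.4 ΔM) = 10^-0.452 = 0.3532

L_X/L_Y ≈ 0.35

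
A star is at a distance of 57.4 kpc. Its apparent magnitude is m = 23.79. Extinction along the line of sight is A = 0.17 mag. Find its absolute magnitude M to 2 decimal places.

d = 57.4 kpc = 57400 pc
5 log₁₀(d/10 pc) = 5 log₁₀(57400) − 5 = 18.795
M = m − 5 log₁₀(d/10) − A = 23.79 − 18.795 − 0.17 = 4.825

M ≈ 4.83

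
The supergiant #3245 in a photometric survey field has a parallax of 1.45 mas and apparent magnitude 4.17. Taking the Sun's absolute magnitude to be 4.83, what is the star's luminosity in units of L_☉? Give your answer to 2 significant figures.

L/L_☉ ≈ 8700

d = 1/p = 1000/1.45 mas = 689.7 pc
M = m − 5 log₁₀ d + 5 = 4.17 − 5·2.8386 + 5 = -5.023
M − M_☉ = -5.023 − 4.83 = -9.853
L/L_☉ = 10^(−0.4 × -9.853) = 8735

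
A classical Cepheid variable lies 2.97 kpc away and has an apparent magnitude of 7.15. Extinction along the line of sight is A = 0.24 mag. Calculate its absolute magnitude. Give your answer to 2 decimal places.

M ≈ -5.45

d = 2.97 kpc = 2970 pc
5 log₁₀(d/10 pc) = 5 log₁₀(2970) − 5 = 12.364
M = m − 5 log₁₀(d/10) − A = 7.15 − 12.364 − 0.24 = -5.454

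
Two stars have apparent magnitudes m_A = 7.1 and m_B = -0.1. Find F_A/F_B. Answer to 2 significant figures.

F_A/F_B ≈ 1.3×10^-3

Δm = 7.1 − (-0.1) = 7.2
Flux ratio = 10^(−0.4 Δm) = 10^(−0.4 × 7.2) = 10^-2.880 = 1.318×10^-3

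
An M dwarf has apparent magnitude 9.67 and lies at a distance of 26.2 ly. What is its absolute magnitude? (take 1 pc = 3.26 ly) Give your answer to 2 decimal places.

d = 26.2 ly / 3.26 = 8.037 pc
5 log₁₀(d/10 pc) = 5 log₁₀(8.037) − 5 = -0.475
M = m − 5 log₁₀(d/10) = 9.67 + 0.475 = 10.145

M ≈ 10.14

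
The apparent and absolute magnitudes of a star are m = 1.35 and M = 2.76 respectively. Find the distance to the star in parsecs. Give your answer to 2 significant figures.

d ≈ 5.2 pc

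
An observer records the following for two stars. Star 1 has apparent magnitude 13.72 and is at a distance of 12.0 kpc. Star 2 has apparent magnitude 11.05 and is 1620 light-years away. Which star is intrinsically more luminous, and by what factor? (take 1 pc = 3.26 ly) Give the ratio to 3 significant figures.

Star 1 is more luminous, by a factor of 49.9.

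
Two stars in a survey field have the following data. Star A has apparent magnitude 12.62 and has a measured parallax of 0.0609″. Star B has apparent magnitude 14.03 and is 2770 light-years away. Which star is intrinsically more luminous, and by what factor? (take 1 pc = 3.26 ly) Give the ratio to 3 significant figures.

Star A: d = 1/p = 1/0.0609″ = 16.42 pc
Star A: M = m − 5 log₁₀ d + 5 = 12.62 − 5·1.2154 + 5 = 11.543
Star B: d = 2770 ly / 3.26 = 849.7 pc
Star B: M = m − 5 log₁₀ d + 5 = 14.03 − 5·2.9293 + 5 = 4.384
ΔM = M_A − M_B = 11.543 − (4.384) = 7.159; smaller M is more luminous → Star B.
L ratio = 10^(0.4 |ΔM|) = 10^2.864 = 730.7

Star B is more luminous, by a factor of 731.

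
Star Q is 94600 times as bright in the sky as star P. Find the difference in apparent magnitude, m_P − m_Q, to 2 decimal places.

m_P − m_Q ≈ 12.44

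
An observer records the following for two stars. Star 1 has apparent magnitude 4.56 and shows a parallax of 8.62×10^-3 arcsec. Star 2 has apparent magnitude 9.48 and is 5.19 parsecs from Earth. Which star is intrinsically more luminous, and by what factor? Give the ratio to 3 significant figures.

Star 1 is more luminous, by a factor of 46400.

Star 1: d = 1/p = 1/8.62×10^-3″ = 116.0 pc
Star 1: M = m − 5 log₁₀ d + 5 = 4.56 − 5·2.0645 + 5 = -0.762
Star 2: M = m − 5 log₁₀ d + 5 = 9.48 − 5·0.7152 + 5 = 10.904
ΔM = M_1 − M_2 = -0.762 − (10.904) = -11.667; smaller M is more luminous → Star 1.
L ratio = 10^(0.4 |ΔM|) = 10^4.667 = 46410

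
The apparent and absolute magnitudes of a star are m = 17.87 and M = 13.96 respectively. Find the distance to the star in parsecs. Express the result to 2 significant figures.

Distance modulus: m − M = 17.87 − (13.96) = 3.910
m − M = 5 log₁₀ d − 5
log₁₀ d = (m − M)/5 + 1 = 1.7820
d = 10^1.7820 = 60.53 pc

d ≈ 61 pc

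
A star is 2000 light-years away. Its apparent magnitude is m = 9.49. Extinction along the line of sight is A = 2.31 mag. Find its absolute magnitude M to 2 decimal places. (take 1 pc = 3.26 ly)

M ≈ -1.76

d = 2000 ly / 3.26 = 613.5 pc
5 log₁₀(d/10 pc) = 5 log₁₀(613.5) − 5 = 8.939
M = m − 5 log₁₀(d/10) − A = 9.49 − 8.939 − 2.31 = -1.759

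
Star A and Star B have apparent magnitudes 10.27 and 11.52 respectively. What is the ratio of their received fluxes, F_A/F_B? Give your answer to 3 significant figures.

Magnitude difference = -1.25
Flux ratio = 10^(−0.4 Δm) = 10^(−0.4 × -1.25) = 10^0.500 = 3.162

F_A/F_B ≈ 3.16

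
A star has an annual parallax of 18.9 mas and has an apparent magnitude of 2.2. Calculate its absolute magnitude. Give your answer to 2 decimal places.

M ≈ -1.42

p = 18.9 mas = 0.0189″ → d = 1/p = 52.91 pc
5 log₁₀(d/10 pc) = 5 log₁₀(52.91) − 5 = 3.618
M = m − 5 log₁₀(d/10) = 2.2 − 3.618 = -1.418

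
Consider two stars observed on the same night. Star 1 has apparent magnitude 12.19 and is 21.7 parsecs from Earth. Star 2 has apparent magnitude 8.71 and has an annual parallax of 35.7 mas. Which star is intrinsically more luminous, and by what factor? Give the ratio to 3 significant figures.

Star 2 is more luminous, by a factor of 41.1.

Star 1: M = m − 5 log₁₀ d + 5 = 12.19 − 5·1.3365 + 5 = 10.508
Star 2: p = 35.7 mas = 0.0357″ → d = 1/p = 28.01 pc
Star 2: M = m − 5 log₁₀ d + 5 = 8.71 − 5·1.4473 + 5 = 6.473
ΔM = M_1 − M_2 = 10.508 − (6.473) = 4.034; smaller M is more luminous → Star 2.
L ratio = 10^(0.4 |ΔM|) = 10^1.614 = 41.09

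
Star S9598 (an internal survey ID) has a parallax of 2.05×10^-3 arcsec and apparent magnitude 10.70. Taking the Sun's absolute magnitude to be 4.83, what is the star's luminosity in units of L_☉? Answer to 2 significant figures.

L/L_☉ ≈ 11

d = 1/p = 1/2.05×10^-3″ = 487.8 pc
M = m − 5 log₁₀ d + 5 = 10.70 − 5·2.6882 + 5 = 2.259
M − M_☉ = 2.259 − 4.83 = -2.571
L/L_☉ = 10^(−0.4 × -2.571) = 10.68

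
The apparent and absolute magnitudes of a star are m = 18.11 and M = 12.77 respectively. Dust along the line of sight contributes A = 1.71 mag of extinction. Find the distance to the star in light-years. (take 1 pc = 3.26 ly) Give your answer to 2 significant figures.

m − M = 5 log₁₀(d/10 pc) + A  ⇒  18.11 − (12.77) − 1.71 = 5 log₁₀(d/10)
3.630 = 5 log₁₀(d/10)
log₁₀ d = (m − M − A)/5 + 1 = 1.7260
d = 10^1.7260 = 53.21 pc
= 173.5 ly

d ≈ 170 ly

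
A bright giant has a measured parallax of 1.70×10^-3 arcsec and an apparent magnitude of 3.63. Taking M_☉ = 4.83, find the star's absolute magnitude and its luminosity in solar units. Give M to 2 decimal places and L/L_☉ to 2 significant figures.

M ≈ -5.22; L/L_☉ ≈ 10000

d = 1/p = 1/1.70×10^-3″ = 588.2 pc
M = m − 5 log₁₀ d + 5 = 3.63 − 5·2.7696 + 5 = -5.218
M − M_☉ = -5.218 − 4.83 = -10.048
L/L_☉ = 10^(−0.4 × -10.048) = 10450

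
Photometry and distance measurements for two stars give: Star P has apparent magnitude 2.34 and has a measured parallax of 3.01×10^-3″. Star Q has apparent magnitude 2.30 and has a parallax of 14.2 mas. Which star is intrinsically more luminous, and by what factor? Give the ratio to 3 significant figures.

Star P is more luminous, by a factor of 21.5.

Star P: d = 1/p = 1/3.01×10^-3″ = 332.2 pc
Star P: M = m − 5 log₁₀ d + 5 = 2.34 − 5·2.5214 + 5 = -5.267
Star Q: p = 14.2 mas = 0.0142″ → d = 1/p = 70.42 pc
Star Q: M = m − 5 log₁₀ d + 5 = 2.30 − 5·1.8477 + 5 = -1.939
ΔM = M_P − M_Q = -5.267 − (-1.939) = -3.329; smaller M is more luminous → Star P.
L ratio = 10^(0.4 |ΔM|) = 10^1.331 = 21.45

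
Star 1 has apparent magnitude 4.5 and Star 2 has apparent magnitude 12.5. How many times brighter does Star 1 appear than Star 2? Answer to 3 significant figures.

Δm = 4.5 − (12.5) = -8.0
Flux ratio = 10^(−0.4 Δm) = 10^(−0.4 × -8.0) = 10^3.200 = 1585

1580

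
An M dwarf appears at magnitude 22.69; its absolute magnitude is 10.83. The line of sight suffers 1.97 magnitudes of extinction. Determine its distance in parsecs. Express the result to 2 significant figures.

d ≈ 950 pc

m − M = 5 log₁₀(d/10 pc) + A  ⇒  22.69 − (10.83) − 1.97 = 5 log₁₀(d/10)
9.890 = 5 log₁₀(d/10)
log₁₀ d = (m − M − A)/5 + 1 = 2.9780
d = 10^2.9780 = 950.6 pc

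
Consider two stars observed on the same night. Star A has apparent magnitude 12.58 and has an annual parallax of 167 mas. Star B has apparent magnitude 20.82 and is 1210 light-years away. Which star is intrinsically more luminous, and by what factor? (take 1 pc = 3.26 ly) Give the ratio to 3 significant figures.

Star A: p = 167 mas = 0.167″ → d = 1/p = 5.988 pc
Star A: M = m − 5 log₁₀ d + 5 = 12.58 − 5·0.7773 + 5 = 13.694
Star B: d = 1210 ly / 3.26 = 371.2 pc
Star B: M = m − 5 log₁₀ d + 5 = 20.82 − 5·2.5696 + 5 = 12.972
ΔM = M_A − M_B = 13.694 − (12.972) = 0.721; smaller M is more luminous → Star B.
L ratio = 10^(0.4 |ΔM|) = 10^0.289 = 1.943

Star B is more luminous, by a factor of 1.94.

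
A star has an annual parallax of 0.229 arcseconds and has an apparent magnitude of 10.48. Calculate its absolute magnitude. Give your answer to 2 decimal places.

M ≈ 12.28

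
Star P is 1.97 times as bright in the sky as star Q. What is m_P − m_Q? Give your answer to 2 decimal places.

m_P − m_Q ≈ -0.74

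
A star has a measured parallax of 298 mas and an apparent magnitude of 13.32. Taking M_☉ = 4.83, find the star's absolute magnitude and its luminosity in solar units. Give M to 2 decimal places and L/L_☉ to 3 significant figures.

d = 1/p = 1000/298 mas = 3.356 pc
M = m − 5 log₁₀ d + 5 = 13.32 − 5·0.5258 + 5 = 15.691
M − M_☉ = 15.691 − 4.83 = 10.861
L/L_☉ = 10^(−0.4 × 10.861) = 4.524×10^-5

M ≈ 15.69; L/L_☉ ≈ 4.52×10^-5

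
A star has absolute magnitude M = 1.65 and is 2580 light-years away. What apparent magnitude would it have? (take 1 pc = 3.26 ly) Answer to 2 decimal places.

m ≈ 11.14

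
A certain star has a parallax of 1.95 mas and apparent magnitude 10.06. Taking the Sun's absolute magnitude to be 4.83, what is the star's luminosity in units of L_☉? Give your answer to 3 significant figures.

d = 1/p = 1000/1.95 mas = 512.8 pc
M = m − 5 log₁₀ d + 5 = 10.06 − 5·2.7100 + 5 = 1.510
M − M_☉ = 1.510 − 4.83 = -3.320
L/L_☉ = 10^(−0.4 × -3.320) = 21.28

L/L_☉ ≈ 21.3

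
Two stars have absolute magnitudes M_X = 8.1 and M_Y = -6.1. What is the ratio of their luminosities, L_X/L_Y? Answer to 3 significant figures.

ΔM = M_X − M_Y = 14.2
L_X/L_Y = 10^(−0.4 ΔM) = 10^-5.680 = 2.089×10^-6

L_X/L_Y ≈ 2.09×10^-6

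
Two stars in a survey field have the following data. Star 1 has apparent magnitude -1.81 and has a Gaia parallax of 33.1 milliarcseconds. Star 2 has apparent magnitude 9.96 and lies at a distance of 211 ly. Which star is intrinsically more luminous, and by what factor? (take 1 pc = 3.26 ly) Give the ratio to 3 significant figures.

Star 1 is more luminous, by a factor of 11100.

Star 1: p = 33.1 mas = 0.0331″ → d = 1/p = 30.21 pc
Star 1: M = m − 5 log₁₀ d + 5 = -1.81 − 5·1.4802 + 5 = -4.211
Star 2: d = 211 ly / 3.26 = 64.72 pc
Star 2: M = m − 5 log₁₀ d + 5 = 9.96 − 5·1.8111 + 5 = 5.905
ΔM = M_1 − M_2 = -4.211 − (5.905) = -10.116; smaller M is more luminous → Star 1.
L ratio = 10^(0.4 |ΔM|) = 10^4.046 = 11120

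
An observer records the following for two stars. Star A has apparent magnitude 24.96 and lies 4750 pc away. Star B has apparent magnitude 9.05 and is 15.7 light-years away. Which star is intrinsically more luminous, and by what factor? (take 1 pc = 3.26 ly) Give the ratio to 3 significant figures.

Star A: M = m − 5 log₁₀ d + 5 = 24.96 − 5·3.6767 + 5 = 11.577
Star B: d = 15.7 ly / 3.26 = 4.816 pc
Star B: M = m − 5 log₁₀ d + 5 = 9.05 − 5·0.6827 + 5 = 10.637
ΔM = M_A − M_B = 11.577 − (10.637) = 0.940; smaller M is more luminous → Star B.
L ratio = 10^(0.4 |ΔM|) = 10^0.376 = 2.377

Star B is more luminous, by a factor of 2.38.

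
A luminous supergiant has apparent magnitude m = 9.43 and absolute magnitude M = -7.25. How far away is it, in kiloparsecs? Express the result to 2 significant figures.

d ≈ 22 kpc

Distance modulus: m − M = 9.43 − (-7.25) = 16.680
m − M = 5 log₁₀ d − 5
log₁₀ d = (m − M)/5 + 1 = 4.3360
d = 10^4.3360 = 21680 pc
= 21.68 kpc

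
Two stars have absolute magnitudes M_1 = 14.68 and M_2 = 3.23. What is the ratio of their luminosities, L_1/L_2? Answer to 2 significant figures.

L_1/L_2 ≈ 2.6×10^-5

ΔM = M_1 − M_2 = 11.45
L_1/L_2 = 10^(−0.4 ΔM) = 10^-4.580 = 2.630×10^-5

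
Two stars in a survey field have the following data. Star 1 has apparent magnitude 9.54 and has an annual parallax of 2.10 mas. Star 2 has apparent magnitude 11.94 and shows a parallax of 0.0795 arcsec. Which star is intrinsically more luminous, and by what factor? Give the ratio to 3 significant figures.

Star 1 is more luminous, by a factor of 13100.

Star 1: p = 2.10 mas = 2.10×10^-3″ → d = 1/p = 476.2 pc
Star 1: M = m − 5 log₁₀ d + 5 = 9.54 − 5·2.6778 + 5 = 1.151
Star 2: d = 1/p = 1/0.0795″ = 12.58 pc
Star 2: M = m − 5 log₁₀ d + 5 = 11.94 − 5·1.0996 + 5 = 11.442
ΔM = M_1 − M_2 = 1.151 − (11.442) = -10.291; smaller M is more luminous → Star 1.
L ratio = 10^(0.4 |ΔM|) = 10^4.116 = 13070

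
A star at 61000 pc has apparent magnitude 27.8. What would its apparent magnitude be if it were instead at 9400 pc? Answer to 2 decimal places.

Flux ∝ 1/d², so Δm = 5 log₁₀(d₂/d₁) = 5 log₁₀(9400/61000) = -4.061
m₂ = m₁ + Δm = 27.8 + (-4.061) = 23.739

m ≈ 23.74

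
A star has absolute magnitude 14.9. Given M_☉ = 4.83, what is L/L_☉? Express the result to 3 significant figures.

M − M_☉ = 14.9 − 4.83 = 10.070
L/L_☉ = 10^(−0.4 (M − M_☉)) = 10^-4.028 = 9.376×10^-5

L/L_☉ ≈ 9.38×10^-5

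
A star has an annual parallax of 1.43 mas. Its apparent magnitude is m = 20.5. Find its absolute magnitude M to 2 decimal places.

p = 1.43 mas = 1.43×10^-3″ → d = 1/p = 699.3 pc
5 log₁₀(d/10 pc) = 5 log₁₀(699.3) − 5 = 9.223
M = m − 5 log₁₀(d/10) = 20.5 − 9.223 = 11.277

M ≈ 11.28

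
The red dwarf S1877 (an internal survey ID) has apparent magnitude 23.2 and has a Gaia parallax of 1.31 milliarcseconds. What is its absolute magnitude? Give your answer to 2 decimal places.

p = 1.31 mas = 1.31×10^-3″ → d = 1/p = 763.4 pc
5 log₁₀(d/10 pc) = 5 log₁₀(763.4) − 5 = 9.414
M = m − 5 log₁₀(d/10) = 23.2 − 9.414 = 13.786

M ≈ 13.79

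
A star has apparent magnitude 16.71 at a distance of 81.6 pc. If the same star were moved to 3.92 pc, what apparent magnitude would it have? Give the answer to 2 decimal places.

Flux ∝ 1/d², so Δm = 5 log₁₀(d₂/d₁) = 5 log₁₀(3.92/81.6) = -6.592
m₂ = m₁ + Δm = 16.71 + (-6.592) = 10.118

m ≈ 10.12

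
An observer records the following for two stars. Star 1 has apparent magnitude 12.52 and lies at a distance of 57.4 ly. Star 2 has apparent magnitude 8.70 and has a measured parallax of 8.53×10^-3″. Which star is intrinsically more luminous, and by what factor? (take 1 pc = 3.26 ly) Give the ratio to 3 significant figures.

Star 2 is more luminous, by a factor of 1500.

Star 1: d = 57.4 ly / 3.26 = 17.61 pc
Star 1: M = m − 5 log₁₀ d + 5 = 12.52 − 5·1.2457 + 5 = 11.292
Star 2: d = 1/p = 1/8.53×10^-3″ = 117.2 pc
Star 2: M = m − 5 log₁₀ d + 5 = 8.70 − 5·2.0691 + 5 = 3.355
ΔM = M_1 − M_2 = 11.292 − (3.355) = 7.937; smaller M is more luminous → Star 2.
L ratio = 10^(0.4 |ΔM|) = 10^3.175 = 1495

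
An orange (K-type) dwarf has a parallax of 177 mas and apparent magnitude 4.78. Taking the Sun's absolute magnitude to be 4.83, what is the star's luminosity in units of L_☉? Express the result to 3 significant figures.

L/L_☉ ≈ 0.334

d = 1/p = 1000/177 mas = 5.650 pc
M = m − 5 log₁₀ d + 5 = 4.78 − 5·0.7520 + 5 = 6.020
M − M_☉ = 6.020 − 4.83 = 1.190
L/L_☉ = 10^(−0.4 × 1.190) = 0.3342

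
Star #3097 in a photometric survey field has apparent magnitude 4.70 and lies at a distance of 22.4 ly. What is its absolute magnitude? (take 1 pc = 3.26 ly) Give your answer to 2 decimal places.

d = 22.4 ly / 3.26 = 6.871 pc
5 log₁₀(d/10 pc) = 5 log₁₀(6.871) − 5 = -0.815
M = m − 5 log₁₀(d/10) = 4.70 + 0.815 = 5.515

M ≈ 5.51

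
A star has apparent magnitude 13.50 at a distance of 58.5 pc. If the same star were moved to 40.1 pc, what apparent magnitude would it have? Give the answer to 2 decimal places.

Flux ∝ 1/d², so Δm = 5 log₁₀(d₂/d₁) = 5 log₁₀(40.1/58.5) = -0.820
m₂ = m₁ + Δm = 13.50 + (-0.820) = 12.680

m ≈ 12.68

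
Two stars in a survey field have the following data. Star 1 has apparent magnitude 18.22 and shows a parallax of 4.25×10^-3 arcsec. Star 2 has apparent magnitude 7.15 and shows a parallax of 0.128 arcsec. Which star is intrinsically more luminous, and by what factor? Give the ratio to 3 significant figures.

Star 2 is more luminous, by a factor of 29.5.

Star 1: d = 1/p = 1/4.25×10^-3″ = 235.3 pc
Star 1: M = m − 5 log₁₀ d + 5 = 18.22 − 5·2.3716 + 5 = 11.362
Star 2: d = 1/p = 1/0.128″ = 7.812 pc
Star 2: M = m − 5 log₁₀ d + 5 = 7.15 − 5·0.8928 + 5 = 7.686
ΔM = M_1 − M_2 = 11.362 − (7.686) = 3.676; smaller M is more luminous → Star 2.
L ratio = 10^(0.4 |ΔM|) = 10^1.470 = 29.54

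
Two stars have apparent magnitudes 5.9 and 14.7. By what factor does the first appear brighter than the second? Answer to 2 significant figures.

3300

Magnitude difference = -8.8
Flux ratio = 10^(−0.4 Δm) = 10^(−0.4 × -8.8) = 10^3.520 = 3311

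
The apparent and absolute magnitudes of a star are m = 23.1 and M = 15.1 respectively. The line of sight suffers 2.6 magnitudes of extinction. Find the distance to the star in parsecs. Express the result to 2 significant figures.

m − M = 5 log₁₀(d/10 pc) + A  ⇒  23.1 − (15.1) − 2.6 = 5 log₁₀(d/10)
5.400 = 5 log₁₀(d/10)
log₁₀ d = (m − M − A)/5 + 1 = 2.0800
d = 10^2.0800 = 120.2 pc

d ≈ 120 pc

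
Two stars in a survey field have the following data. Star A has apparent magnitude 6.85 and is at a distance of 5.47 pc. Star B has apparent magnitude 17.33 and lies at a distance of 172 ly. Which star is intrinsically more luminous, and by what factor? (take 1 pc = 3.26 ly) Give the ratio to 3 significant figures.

Star A is more luminous, by a factor of 167.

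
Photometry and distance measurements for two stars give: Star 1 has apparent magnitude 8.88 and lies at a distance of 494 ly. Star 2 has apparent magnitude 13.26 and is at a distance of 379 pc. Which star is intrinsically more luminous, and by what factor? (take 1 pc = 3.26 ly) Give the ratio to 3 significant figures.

Star 1 is more luminous, by a factor of 9.03.

Star 1: d = 494 ly / 3.26 = 151.5 pc
Star 1: M = m − 5 log₁₀ d + 5 = 8.88 − 5·2.1805 + 5 = 2.977
Star 2: M = m − 5 log₁₀ d + 5 = 13.26 − 5·2.5786 + 5 = 5.367
ΔM = M_1 − M_2 = 2.977 − (5.367) = -2.389; smaller M is more luminous → Star 1.
L ratio = 10^(0.4 |ΔM|) = 10^0.956 = 9.031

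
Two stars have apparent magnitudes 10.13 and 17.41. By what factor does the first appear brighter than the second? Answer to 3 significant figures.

Magnitude difference = -7.28
Flux ratio = 10^(−0.4 Δm) = 10^(−0.4 × -7.28) = 10^2.912 = 816.6

817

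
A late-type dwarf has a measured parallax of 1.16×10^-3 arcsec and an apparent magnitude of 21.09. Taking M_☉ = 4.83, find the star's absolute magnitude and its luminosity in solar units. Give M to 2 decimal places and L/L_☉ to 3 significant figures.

d = 1/p = 1/1.16×10^-3″ = 862.1 pc
M = m − 5 log₁₀ d + 5 = 21.09 − 5·2.9355 + 5 = 11.412
M − M_☉ = 11.412 − 4.83 = 6.582
L/L_☉ = 10^(−0.4 × 6.582) = 2.329×10^-3

M ≈ 11.41; L/L_☉ ≈ 2.33×10^-3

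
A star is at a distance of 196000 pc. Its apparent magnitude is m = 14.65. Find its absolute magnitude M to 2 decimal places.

M ≈ -6.81

5 log₁₀(d/10 pc) = 5 log₁₀(196000) − 5 = 21.461
M = m − 5 log₁₀(d/10) = 14.65 − 21.461 = -6.811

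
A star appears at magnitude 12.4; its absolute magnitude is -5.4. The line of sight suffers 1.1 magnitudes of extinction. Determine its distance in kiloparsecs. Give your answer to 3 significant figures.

m − M = 5 log₁₀(d/10 pc) + A  ⇒  12.4 − (-5.4) − 1.1 = 5 log₁₀(d/10)
16.700 = 5 log₁₀(d/10)
log₁₀ d = (m − M − A)/5 + 1 = 4.3400
d = 10^4.3400 = 21880 pc
= 21.88 kpc

d ≈ 21.9 kpc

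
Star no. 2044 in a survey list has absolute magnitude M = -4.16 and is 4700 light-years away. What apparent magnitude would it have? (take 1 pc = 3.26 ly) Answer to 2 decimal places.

d = 4700 ly / 3.26 = 1442 pc
m = M + 5 log₁₀ d − 5 = -4.16 + 5·3.1589 − 5 = 6.634

m ≈ 6.63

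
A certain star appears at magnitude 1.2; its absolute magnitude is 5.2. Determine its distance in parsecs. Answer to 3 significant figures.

μ = m − M = -4.000
m − M = 5 log₁₀ d − 5
log₁₀ d = (m − M)/5 + 1 = 0.2000
d = 10^0.2000 = 1.585 pc

d ≈ 1.58 pc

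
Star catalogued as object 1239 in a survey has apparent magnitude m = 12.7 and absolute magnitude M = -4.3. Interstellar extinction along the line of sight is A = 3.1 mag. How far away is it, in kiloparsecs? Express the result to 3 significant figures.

m − M = 5 log₁₀(d/10 pc) + A  ⇒  12.7 − (-4.3) − 3.1 = 5 log₁₀(d/10)
13.900 = 5 log₁₀(d/10)
log₁₀ d = (m − M − A)/5 + 1 = 3.7800
d = 10^3.7800 = 6026 pc
= 6.026 kpc

d ≈ 6.03 kpc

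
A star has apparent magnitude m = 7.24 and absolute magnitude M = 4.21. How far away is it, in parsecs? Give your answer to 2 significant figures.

d ≈ 40 pc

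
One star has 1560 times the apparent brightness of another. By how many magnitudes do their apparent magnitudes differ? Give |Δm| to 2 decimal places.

|Δm| ≈ 7.98

Pogson: Δm = −2.5 log₁₀(ratio) = −2.5 log₁₀(1560) = −2.5 × 3.1931 = -7.983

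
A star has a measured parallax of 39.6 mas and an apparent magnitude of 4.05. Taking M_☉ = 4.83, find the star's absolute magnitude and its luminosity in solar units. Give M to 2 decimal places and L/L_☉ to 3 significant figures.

M ≈ 2.04; L/L_☉ ≈ 13.1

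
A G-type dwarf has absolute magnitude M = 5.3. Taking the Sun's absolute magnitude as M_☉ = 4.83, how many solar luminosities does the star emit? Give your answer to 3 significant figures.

L/L_☉ ≈ 0.649

M − M_☉ = 5.3 − 4.83 = 0.470
L/L_☉ = 10^(−0.4 (M − M_☉)) = 10^-0.188 = 0.6486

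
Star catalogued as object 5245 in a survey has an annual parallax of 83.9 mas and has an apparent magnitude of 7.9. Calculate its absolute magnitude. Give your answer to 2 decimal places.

M ≈ 7.52

p = 83.9 mas = 0.0839″ → d = 1/p = 11.92 pc
5 log₁₀(d/10 pc) = 5 log₁₀(11.92) − 5 = 0.381
M = m − 5 log₁₀(d/10) = 7.9 − 0.381 = 7.519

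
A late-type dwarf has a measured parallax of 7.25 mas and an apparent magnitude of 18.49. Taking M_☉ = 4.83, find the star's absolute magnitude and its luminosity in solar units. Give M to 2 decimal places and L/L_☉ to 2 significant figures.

M ≈ 12.79; L/L_☉ ≈ 6.5×10^-4

d = 1/p = 1000/7.25 mas = 137.9 pc
M = m − 5 log₁₀ d + 5 = 18.49 − 5·2.1397 + 5 = 12.792
M − M_☉ = 12.792 − 4.83 = 7.962
L/L_☉ = 10^(−0.4 × 7.962) = 6.536×10^-4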